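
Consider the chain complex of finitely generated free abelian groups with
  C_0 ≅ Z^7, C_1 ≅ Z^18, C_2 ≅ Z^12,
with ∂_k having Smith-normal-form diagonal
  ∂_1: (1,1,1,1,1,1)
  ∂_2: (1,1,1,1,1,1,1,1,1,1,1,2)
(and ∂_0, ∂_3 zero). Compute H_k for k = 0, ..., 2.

H_0: b_0 = 7 − 0 − 6 = 1; torsion from ∂_1 factors > 1: none. So H_0 ≅ Z.
H_1: b_1 = 18 − 6 − 12 = 0; torsion from ∂_2 factors > 1: [2]. So H_1 ≅ Z_2.
H_2: b_2 = 12 − 12 − 0 = 0; torsion from ∂_3 factors > 1: none. So H_2 ≅ 0.

H_0 ≅ Z,  H_1 ≅ Z_2,  H_2 = 0.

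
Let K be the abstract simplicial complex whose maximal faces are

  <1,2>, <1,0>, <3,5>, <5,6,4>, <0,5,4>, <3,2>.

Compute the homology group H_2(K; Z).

Order the vertices as 0 < 1 < 2 < 3 < 4 < 5 < 6. Listing each simplex with vertices in this order, K has dimension 2 with simplices:

  0-simplices (7): [0], [1], [2], [3], [4], [5], [6]
  1-simplices (9): [0,1], [0,4], [0,5], [1,2], [2,3], [3,5], [4,5], [4,6], [5,6]
  2-simplices (2): [0,4,5], [4,5,6]

giving chain groups C_0 ≅ Z^7, C_1 ≅ Z^9, C_2 ≅ Z^2.

Boundary ∂_1: C_1 → C_0 sends each edge [p,q] (with p < q) to q − p.
The resulting 7×9 matrix has rank 6, and its Smith normal form has invariant factors (1,1,1,1,1,1).

The boundary map ∂_2: C_2 → C_1 sends each 2-simplex [p,q,r] to [q,r] − [p,r] + [p,q]. For instance
  ∂[0,4,5] = [4,5] − [0,5] + [0,4],
  ∂[4,5,6] = [5,6] − [4,6] + [4,5].
This gives a 9×2 integer matrix of rank 2; reducing to Smith normal form yields diagonal entries (1,1).

Now H_k = ker ∂_k / im ∂_{k+1}, so:

  H_2: rank ker ∂_2 − rank ∂_3 = (2 − 2) − 0 = 0, and there is no ∂_3, so H_2 = 0.

H_2 ≅ 0.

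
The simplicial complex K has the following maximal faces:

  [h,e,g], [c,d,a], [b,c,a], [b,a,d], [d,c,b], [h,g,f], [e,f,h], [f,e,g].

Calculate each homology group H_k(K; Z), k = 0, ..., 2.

H_0 ≅ Z^2,  H_1 = 0,  H_2 ≅ Z^2.

K has 8 vertices, 12 edges, 8 triangles.
rank ∂_0 = 0, rank ∂_1 = 6 ⇒ b_0 = 8 − 0 − 6 = 2; all invariant factors of ∂_1 are 1 so no torsion. So H_0 = Z^2.
rank ∂_1 = 6, rank ∂_2 = 6 ⇒ b_1 = 12 − 6 − 6 = 0; all invariant factors of ∂_2 are 1 so no torsion. So H_1 = 0.
rank ∂_2 = 6, rank ∂_3 = 0 ⇒ b_2 = 8 − 6 − 0 = 2. So H_2 = Z^2.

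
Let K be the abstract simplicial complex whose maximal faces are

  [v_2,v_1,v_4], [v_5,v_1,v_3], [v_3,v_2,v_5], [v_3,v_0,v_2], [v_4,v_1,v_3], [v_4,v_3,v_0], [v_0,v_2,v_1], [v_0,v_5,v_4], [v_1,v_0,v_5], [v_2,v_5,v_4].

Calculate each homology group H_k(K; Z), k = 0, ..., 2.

H_0 = Z,  H_1 = Z/2,  H_2 = 0.

Order the vertices as v_0 < v_1 < v_2 < v_3 < v_4 < v_5. Listing each simplex with vertices in this order, K has dimension 2 with simplices:

  0-simplices (6): [v_0], [v_1], [v_2], [v_3], [v_4], [v_5]
  1-simplices (15): (15 of them)
  2-simplices (10): [v_0,v_1,v_2], [v_0,v_1,v_5], [v_0,v_2,v_3], [v_0,v_3,v_4], [v_0,v_4,v_5], [v_1,v_2,v_4], [v_1,v_3,v_4], [v_1,v_3,v_5], [v_2,v_3,v_5], [v_2,v_4,v_5]

Hence C_0 ≅ Z^6, C_1 ≅ Z^15, C_2 ≅ Z^10.

The boundary map ∂_1: C_1 → C_0 is given by ∂[p,q] = [q] − [p]. For instance
  ∂[v_1,v_5] = [v_5] − [v_1].
As a 6×15 matrix over Z this has rank 5, with invariant factors (1,1,1,1,1).

The boundary map ∂_2: C_2 → C_1 acts by ∂[p,q,r] = [q,r] − [p,r] + [p,q]. For instance
  ∂[v_0,v_1,v_2] = [v_1,v_2] − [v_0,v_2] + [v_0,v_1],
  ∂[v_1,v_3,v_5] = [v_3,v_5] − [v_1,v_5] + [v_1,v_3].
The resulting 15×10 matrix has rank 10, and its Smith normal form has invariant factors (1,1,1,1,1,1,1,1,1,2).

Computing H_k = (kernel of ∂_k) / (image of ∂_{k+1}):

  H_0: rank C_0 − rank ∂_1 = 6 − 5 = 1, and the invariant factors of ∂_1 are all 1, so H_0 = Z.
  H_1: rank ker ∂_1 − rank ∂_2 = (15 − 5) − 10 = 0, and ∂_2 has invariant factor 2 > 1, so H_1 = Z/2.
  H_2: rank ker ∂_2 − rank ∂_3 = (10 − 10) − 0 = 0, and there is no ∂_3, so H_2 = 0.

(K is a triangulation of the real projective plane RP^2.)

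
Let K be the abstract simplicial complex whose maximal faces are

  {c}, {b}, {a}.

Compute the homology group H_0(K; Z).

H_0 ≅ Z^3.

We work with the vertex ordering a < b < c. The simplices of K, each written with vertices in increasing order, are:

  0-simplices (3): a, b, c

giving chain groups C_0 ≅ Z^3.

Reading off H_k = ker ∂_k / im ∂_{k+1}:

  H_0: rank C_0 − rank ∂_1 = 3 − 0 = 3, and there is no ∂_1, so H_0 = Z^3.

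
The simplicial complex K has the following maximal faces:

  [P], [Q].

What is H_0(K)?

H_0 ≅ Z^2.

Order the vertices as P < Q. Listing each simplex with vertices in this order, K has dimension 0 with simplices:

  0-simplices (2): P, Q

Hence C_0 ≅ Z^2.

Reading off H_k = ker ∂_k / im ∂_{k+1}:

  H_0: rank C_0 − rank ∂_1 = 2 − 0 = 2, and there is no ∂_1, so H_0 = Z^2.

(K is a triangulation of a set of 2 points.)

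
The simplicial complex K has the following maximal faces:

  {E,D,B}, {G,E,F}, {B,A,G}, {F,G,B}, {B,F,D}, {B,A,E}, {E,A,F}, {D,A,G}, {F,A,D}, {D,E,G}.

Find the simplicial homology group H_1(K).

H_1 = Z/2.

Fix the vertex order A < B < D < E < F < G and write every simplex with vertices in increasing order. Then dim K = 2 and the simplices of K are:

  0-simplices (6): A, B, D, E, F, G
  1-simplices (15): AB, AD, AE, AF, AG, BD, BE, BF, BG, DE, DF, DG, EF, EG, FG
  2-simplices (10): ABE, ABG, ADF, ADG, AEF, BDE, BDF, BFG, DEG, EFG

Hence C_0 ≅ Z^6, C_1 ≅ Z^15, C_2 ≅ Z^10.

∂_1: C_1 → C_0 is given by ∂[p,q] = [q] − [p]. For instance
  ∂FG = G − F.
The 6×15 boundary matrix has rank 5 and Smith normal form diag(1,1,1,1,1).

The boundary map ∂_2: C_2 → C_1 acts by ∂[p,q,r] = [q,r] − [p,r] + [p,q]. For instance
  ∂BDE = DE − BE + BD,
  ∂EFG = FG − EG + EF.
The resulting 15×10 matrix has rank 10, and its Smith normal form has invariant factors (1,1,1,1,1,1,1,1,1,2).

Reading off H_k = ker ∂_k / im ∂_{k+1}:

  H_1: rank ker ∂_1 − rank ∂_2 = (15 − 5) − 10 = 0, and ∂_2 has invariant factor 2 > 1, so H_1 = Z/2.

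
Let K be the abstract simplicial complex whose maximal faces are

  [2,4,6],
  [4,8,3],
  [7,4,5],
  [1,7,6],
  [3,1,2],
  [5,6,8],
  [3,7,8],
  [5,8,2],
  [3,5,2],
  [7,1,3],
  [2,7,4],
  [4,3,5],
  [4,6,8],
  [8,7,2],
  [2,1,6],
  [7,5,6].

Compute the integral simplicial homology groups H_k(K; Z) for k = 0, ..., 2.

Fix the vertex order 1 < 2 < 3 < 4 < 5 < 6 < 7 < 8 and write every simplex with vertices in increasing order. Then dim K = 2 and the simplices of K are:

  0-simplices (8): [1], [2], [3], [4], [5], [6], [7], [8]
  1-simplices (24): (24 of them)
  2-simplices (16): [1,2,3], [1,2,6], [1,3,7], [1,6,7], [2,3,5], [2,4,6], [2,4,7], [2,5,8], [2,7,8], [3,4,5], [3,4,8], [3,7,8], [4,5,7], [4,6,8], [5,6,7], [5,6,8]

Hence C_0 ≅ Z^8, C_1 ≅ Z^24, C_2 ≅ Z^16.

The boundary map ∂_1: C_1 → C_0 maps an edge to its endpoints' difference, ∂[p,q] = q − p. For instance
  ∂[4,5] = [5] − [4].
This gives a 8×24 integer matrix of rank 7; reducing to Smith normal form yields diagonal entries (1,1,1,1,1,1,1).

The boundary map ∂_2: C_2 → C_1 acts by ∂[p,q,r] = [q,r] − [p,r] + [p,q]. For instance
  ∂[1,6,7] = [6,7] − [1,7] + [1,6],
  ∂[1,3,7] = [3,7] − [1,7] + [1,3].
The resulting 24×16 matrix has rank 15, and its Smith normal form has invariant factors (1,1,1,1,1,1,1,1,1,1,1,1,1,1,1).

From H_k ≅ ker(∂_k) / im(∂_{k+1}) we obtain:

  H_0: rank C_0 − rank ∂_1 = 8 − 7 = 1, and the invariant factors of ∂_1 are all 1, so H_0 = Z.
  H_1: rank ker ∂_1 − rank ∂_2 = (24 − 7) − 15 = 2, and the invariant factors of ∂_2 are all 1, so H_1 = Z^2.
  H_2: rank ker ∂_2 − rank ∂_3 = (16 − 15) − 0 = 1, and there is no ∂_3, so H_2 = Z.

H_0 = Z,  H_1 = Z^2,  H_2 = Z.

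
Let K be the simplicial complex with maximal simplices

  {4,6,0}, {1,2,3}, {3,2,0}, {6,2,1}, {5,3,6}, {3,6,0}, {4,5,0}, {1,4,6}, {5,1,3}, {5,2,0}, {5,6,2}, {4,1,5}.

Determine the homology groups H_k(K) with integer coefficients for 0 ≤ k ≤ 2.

H_0 ≅ Z,  H_1 ≅ Z/2Z,  H_2 = 0.

Order the vertices as 0 < 1 < 2 < 3 < 4 < 5 < 6. Listing each simplex with vertices in this order, K has dimension 2 with simplices:

  0-simplices (7): [0], [1], [2], [3], [4], [5], [6]
  1-simplices (18): [0,2], [0,3], [0,4], [0,5], [0,6], [1,2], [1,3], [1,4], [1,5], [1,6], [2,3], [2,5], [2,6], [3,5], [3,6], [4,5], [4,6], [5,6]
  2-simplices (12): [0,2,3], [0,2,5], [0,3,6], [0,4,5], [0,4,6], [1,2,3], [1,2,6], [1,3,5], [1,4,5], [1,4,6], [2,5,6], [3,5,6]

giving chain groups C_0 ≅ Z^7, C_1 ≅ Z^18, C_2 ≅ Z^12.

∂_1: C_1 → C_0 is given by ∂[p,q] = [q] − [p].
As a 7×18 matrix over Z this has rank 6, with invariant factors (1,1,1,1,1,1).

Boundary ∂_2: C_2 → C_1 acts by ∂[p,q,r] = [q,r] − [p,r] + [p,q]. For instance
  ∂[2,5,6] = [5,6] − [2,6] + [2,5],
  ∂[1,2,3] = [2,3] − [1,3] + [1,2].
The 18×12 boundary matrix has rank 12 and Smith normal form diag(1,1,1,1,1,1,1,1,1,1,1,2).

From H_k ≅ ker(∂_k) / im(∂_{k+1}) we obtain:

  H_0: rank C_0 − rank ∂_1 = 7 − 6 = 1, and the invariant factors of ∂_1 are all 1, so H_0 ≅ Z.
  H_1: rank ker ∂_1 − rank ∂_2 = (18 − 6) − 12 = 0, and ∂_2 has invariant factor 2 > 1, so H_1 ≅ Z/2Z.
  H_2: rank ker ∂_2 − rank ∂_3 = (12 − 12) − 0 = 0, and there is no ∂_3, so H_2 ≅ 0.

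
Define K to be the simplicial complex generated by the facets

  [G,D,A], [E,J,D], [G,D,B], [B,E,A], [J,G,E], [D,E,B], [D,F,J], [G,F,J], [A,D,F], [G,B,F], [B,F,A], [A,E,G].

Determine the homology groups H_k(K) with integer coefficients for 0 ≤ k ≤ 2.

Take the total order A < B < D < E < F < G < J on the vertex set. Then K (dimension 2) consists of the simplices:

  0-simplices (7): A, B, D, E, F, G, J
  1-simplices (18): AB, AD, AE, AF, AG, BD, BE, BF, BG, DE, DF, DG, DJ, EG, EJ, FG, FJ, GJ
  2-simplices (12): ABE, ABF, ADF, ADG, AEG, BDE, BDG, BFG, DEJ, DFJ, EGJ, FGJ

Hence C_0 ≅ Z^7, C_1 ≅ Z^18, C_2 ≅ Z^12.

∂_1: C_1 → C_0 sends each edge [p,q] (with p < q) to q − p.
As a 7×18 matrix over Z this has rank 6, with invariant factors (1,1,1,1,1,1).

∂_2: C_2 → C_1 acts by ∂[p,q,r] = [q,r] − [p,r] + [p,q]. For instance
  ∂BFG = FG − BG + BF,
  ∂BDE = DE − BE + BD.
This gives a 18×12 integer matrix of rank 12; reducing to Smith normal form yields diagonal entries (1,1,1,1,1,1,1,1,1,1,1,2).

Computing H_k = (kernel of ∂_k) / (image of ∂_{k+1}):

  H_0: rank C_0 − rank ∂_1 = 7 − 6 = 1, and the invariant factors of ∂_1 are all 1, so H_0 = Z.
  H_1: rank ker ∂_1 − rank ∂_2 = (18 − 6) − 12 = 0, and ∂_2 has invariant factor 2 > 1, so H_1 = Z/2Z.
  H_2: rank ker ∂_2 − rank ∂_3 = (12 − 12) − 0 = 0, and there is no ∂_3, so H_2 = 0.

As a check, the Euler characteristic is 7 − 18 + 12 = 1, which agrees with 1 − 0 + 0 = 1.

H_0 = Z,  H_1 = Z/2Z,  H_2 = 0.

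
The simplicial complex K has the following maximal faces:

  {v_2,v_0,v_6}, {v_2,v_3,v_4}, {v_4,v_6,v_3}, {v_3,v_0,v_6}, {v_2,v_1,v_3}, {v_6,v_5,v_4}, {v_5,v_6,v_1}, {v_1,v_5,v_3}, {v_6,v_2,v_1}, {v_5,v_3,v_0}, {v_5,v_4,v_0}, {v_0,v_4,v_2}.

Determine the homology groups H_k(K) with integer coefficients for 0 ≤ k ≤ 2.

H_0 = Z,  H_1 = Z/2Z,  H_2 = 0.

Take the total order v_0 < v_1 < v_2 < v_3 < v_4 < v_5 < v_6 on the vertex set. Then K (dimension 2) consists of the simplices:

  0-simplices (7): [v_0], [v_1], [v_2], [v_3], [v_4], [v_5], [v_6]
  1-simplices (18): (18 of them)
  2-simplices (12): (12 of them)

so the chain groups are C_0 ≅ Z^7, C_1 ≅ Z^18, C_2 ≅ Z^12.

The boundary map ∂_1: C_1 → C_0 maps an edge to its endpoints' difference, ∂[p,q] = q − p.
As a 7×18 matrix over Z this has rank 6, with invariant factors (1,1,1,1,1,1).

∂_2: C_2 → C_1 acts by ∂[p,q,r] = [q,r] − [p,r] + [p,q]. For instance
  ∂[v_0,v_2,v_4] = [v_2,v_4] − [v_0,v_4] + [v_0,v_2],
  ∂[v_0,v_3,v_6] = [v_3,v_6] − [v_0,v_6] + [v_0,v_3].
The resulting 18×12 matrix has rank 12, and its Smith normal form has invariant factors (1,1,1,1,1,1,1,1,1,1,1,2).

Reading off H_k = ker ∂_k / im ∂_{k+1}:

  H_0: rank C_0 − rank ∂_1 = 7 − 6 = 1, and the invariant factors of ∂_1 are all 1, so H_0 = Z.
  H_1: rank ker ∂_1 − rank ∂_2 = (18 − 6) − 12 = 0, and ∂_2 has invariant factor 2 > 1, so H_1 = Z/2Z.
  H_2: rank ker ∂_2 − rank ∂_3 = (12 − 12) − 0 = 0, and there is no ∂_3, so H_2 = 0.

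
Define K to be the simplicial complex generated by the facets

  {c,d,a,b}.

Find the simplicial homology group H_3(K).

H_3 = 0.

Order the vertices as a < b < c < d. Listing each simplex with vertices in this order, K has dimension 3 with simplices:

  0-simplices (4): a, b, c, d
  1-simplices (6): ab, ac, ad, bc, bd, cd
  2-simplices (4): abc, abd, acd, bcd
  3-simplices (1): abcd

Hence C_0 ≅ Z^4, C_1 ≅ Z^6, C_2 ≅ Z^4, C_3 ≅ Z^1.

The boundary map ∂_1: C_1 → C_0 is given by ∂[p,q] = [q] − [p]. For instance
  ∂ad = d − a.
The resulting 4×6 matrix has rank 3, and its Smith normal form has invariant factors (1,1,1).

The boundary map ∂_2: C_2 → C_1 sends each 2-simplex [p,q,r] to [q,r] − [p,r] + [p,q]. For instance
  ∂acd = cd − ad + ac,
  ∂abd = bd − ad + ab.
This gives a 6×4 integer matrix of rank 3; reducing to Smith normal form yields diagonal entries (1,1,1).

The boundary map ∂_3: C_3 → C_2 sends each 3-simplex σ to the alternating sum Σ_i (−1)^i (σ with its i-th vertex removed). For instance
  ∂abcd = bcd − acd + abd − abc.
The 4×1 boundary matrix has rank 1 and Smith normal form diag(1).

From H_k ≅ ker(∂_k) / im(∂_{k+1}) we obtain:

  H_3: rank ker ∂_3 − rank ∂_4 = (1 − 1) − 0 = 0, and there is no ∂_4, so H_3 ≅ 0.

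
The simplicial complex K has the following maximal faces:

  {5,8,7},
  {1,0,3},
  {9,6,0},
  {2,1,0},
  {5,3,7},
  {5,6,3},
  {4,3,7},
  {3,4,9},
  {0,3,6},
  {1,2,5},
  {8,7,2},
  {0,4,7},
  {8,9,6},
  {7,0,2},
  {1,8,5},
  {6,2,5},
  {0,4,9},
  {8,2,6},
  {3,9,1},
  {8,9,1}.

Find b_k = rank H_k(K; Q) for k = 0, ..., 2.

Fix the vertex order 0 < 1 < 2 < 3 < 4 < 5 < 6 < 7 < 8 < 9 and write every simplex with vertices in increasing order. Then dim K = 2 and the simplices of K are:

  0-simplices (10): [0], [1], [2], [3], [4], [5], [6], [7], [8], [9]
  1-simplices (30): (30 of them)
  2-simplices (20): (20 of them)

Hence C_0 ≅ Z^10, C_1 ≅ Z^30, C_2 ≅ Z^20.

∂_1: C_1 → C_0 sends each edge [p,q] (with p < q) to q − p.
The 10×30 boundary matrix has rank 9 and Smith normal form diag(1,1,1,1,1,1,1,1,1).

Boundary ∂_2: C_2 → C_1 maps a triangle to the signed sum of its edges. For instance
  ∂[0,1,3] = [1,3] − [0,3] + [0,1],
  ∂[1,5,8] = [5,8] − [1,8] + [1,5].
The 30×20 boundary matrix has rank 20 and Smith normal form diag(1,1,1,1,1,1,1,1,1,1,1,1,1,1,1,1,1,1,1,2).

Now H_k = ker ∂_k / im ∂_{k+1}, so:

  H_0: rank C_0 − rank ∂_1 = 10 − 9 = 1, and the invariant factors of ∂_1 are all 1, so H_0 = Z.
  H_1: rank ker ∂_1 − rank ∂_2 = (30 − 9) − 20 = 1, and ∂_2 has invariant factor 2 > 1, so H_1 = Z ⊕ Z/2Z.
  H_2: rank ker ∂_2 − rank ∂_3 = (20 − 20) − 0 = 0, and there is no ∂_3, so H_2 = 0.

As a check, the Euler characteristic is 10 − 30 + 20 = 0, which agrees with 1 − 1 + 0 = 0.
(K is a triangulation of the Klein bottle.)

Hence the Betti numbers are b_0 = 1, b_1 = 1, b_2 = 0.

b_0 = 1, b_1 = 1, b_2 = 0.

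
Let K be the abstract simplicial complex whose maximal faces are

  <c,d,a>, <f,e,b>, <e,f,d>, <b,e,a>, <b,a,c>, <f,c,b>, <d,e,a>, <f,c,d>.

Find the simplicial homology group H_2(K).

H_2 ≅ Z.

Fix the vertex order a < b < c < d < e < f and write every simplex with vertices in increasing order. Then dim K = 2 and the simplices of K are:

  0-simplices (6): a, b, c, d, e, f
  1-simplices (12): ab, ac, ad, ae, bc, be, bf, cd, cf, de, df, ef
  2-simplices (8): abc, abe, acd, ade, bcf, bef, cdf, def

Hence C_0 ≅ Z^6, C_1 ≅ Z^12, C_2 ≅ Z^8.

Boundary ∂_1: C_1 → C_0 is given by ∂[p,q] = [q] − [p].
This gives a 6×12 integer matrix of rank 5; reducing to Smith normal form yields diagonal entries (1,1,1,1,1).

∂_2: C_2 → C_1 maps a triangle to the signed sum of its edges. For instance
  ∂ade = de − ae + ad,
  ∂abc = bc − ac + ab.
As a 12×8 matrix over Z this has rank 7, with invariant factors (1,1,1,1,1,1,1).

Now H_k = ker ∂_k / im ∂_{k+1}, so:

  H_2: rank ker ∂_2 − rank ∂_3 = (8 − 7) − 0 = 1, and there is no ∂_3, so H_2 ≅ Z.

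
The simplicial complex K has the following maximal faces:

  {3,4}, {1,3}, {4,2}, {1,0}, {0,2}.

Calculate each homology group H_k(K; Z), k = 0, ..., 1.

H_0 ≅ Z,  H_1 ≅ Z.

K has 5 vertices, 5 edges.
rank ∂_0 = 0, rank ∂_1 = 4 ⇒ b_0 = 5 − 0 − 4 = 1; all invariant factors of ∂_1 are 1 so no torsion. So H_0 ≅ Z.
rank ∂_1 = 4, rank ∂_2 = 0 ⇒ b_1 = 5 − 4 − 0 = 1. So H_1 ≅ Z.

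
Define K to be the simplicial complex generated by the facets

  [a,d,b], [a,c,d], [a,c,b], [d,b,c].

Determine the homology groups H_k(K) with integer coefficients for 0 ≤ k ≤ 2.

Order the vertices as a < b < c < d. Listing each simplex with vertices in this order, K has dimension 2 with simplices:

  0-simplices (4): a, b, c, d
  1-simplices (6): ab, ac, ad, bc, bd, cd
  2-simplices (4): abc, abd, acd, bcd

giving chain groups C_0 ≅ Z^4, C_1 ≅ Z^6, C_2 ≅ Z^4.

The boundary map ∂_1: C_1 → C_0 is given by ∂[p,q] = [q] − [p]. For instance
  ∂ad = d − a.
As a 4×6 matrix over Z this has rank 3, with invariant factors (1,1,1).

∂_2: C_2 → C_1 sends each 2-simplex [p,q,r] to [q,r] − [p,r] + [p,q]. For instance
  ∂abd = bd − ad + ab,
  ∂bcd = cd − bd + bc.
This gives a 6×4 integer matrix of rank 3; reducing to Smith normal form yields diagonal entries (1,1,1).

Reading off H_k = ker ∂_k / im ∂_{k+1}:

  H_0: rank C_0 − rank ∂_1 = 4 − 3 = 1, and the invariant factors of ∂_1 are all 1, so H_0 ≅ Z.
  H_1: rank ker ∂_1 − rank ∂_2 = (6 − 3) − 3 = 0, and the invariant factors of ∂_2 are all 1, so H_1 ≅ 0.
  H_2: rank ker ∂_2 − rank ∂_3 = (4 − 3) − 0 = 1, and there is no ∂_3, so H_2 ≅ Z.

(K is a triangulation of the 2-sphere S^2.)

H_0 = Z,  H_1 = 0,  H_2 = Z.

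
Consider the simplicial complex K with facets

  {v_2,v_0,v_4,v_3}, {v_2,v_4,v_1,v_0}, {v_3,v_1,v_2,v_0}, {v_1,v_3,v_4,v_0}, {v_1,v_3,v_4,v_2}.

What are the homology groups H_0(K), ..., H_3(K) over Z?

We work with the vertex ordering v_0 < v_1 < v_2 < v_3 < v_4. The simplices of K, each written with vertices in increasing order, are:

  0-simplices (5): [v_0], [v_1], [v_2], [v_3], [v_4]
  1-simplices (10): [v_0,v_1], [v_0,v_2], [v_0,v_3], [v_0,v_4], [v_1,v_2], [v_1,v_3], [v_1,v_4], [v_2,v_3], [v_2,v_4], [v_3,v_4]
  2-simplices (10): [v_0,v_1,v_2], [v_0,v_1,v_3], [v_0,v_1,v_4], [v_0,v_2,v_3], [v_0,v_2,v_4], [v_0,v_3,v_4], [v_1,v_2,v_3], [v_1,v_2,v_4], [v_1,v_3,v_4], [v_2,v_3,v_4]
  3-simplices (5): [v_0,v_1,v_2,v_3], [v_0,v_1,v_2,v_4], [v_0,v_1,v_3,v_4], [v_0,v_2,v_3,v_4], [v_1,v_2,v_3,v_4]

so the chain groups are C_0 ≅ Z^5, C_1 ≅ Z^10, C_2 ≅ Z^10, C_3 ≅ Z^5.

The boundary map ∂_1: C_1 → C_0 sends each edge [p,q] (with p < q) to q − p.
This gives a 5×10 integer matrix of rank 4; reducing to Smith normal form yields diagonal entries (1,1,1,1).

∂_2: C_2 → C_1 maps a triangle to the signed sum of its edges. For instance
  ∂[v_1,v_2,v_3] = [v_2,v_3] − [v_1,v_3] + [v_1,v_2],
  ∂[v_2,v_3,v_4] = [v_3,v_4] − [v_2,v_4] + [v_2,v_3].
The resulting 10×10 matrix has rank 6, and its Smith normal form has invariant factors (1,1,1,1,1,1).

The boundary map ∂_3: C_3 → C_2 sends each 3-simplex σ to the alternating sum Σ_i (−1)^i (σ with its i-th vertex removed). For instance
  ∂[v_0,v_1,v_3,v_4] = [v_1,v_3,v_4] − [v_0,v_3,v_4] + [v_0,v_1,v_4] − [v_0,v_1,v_3],
  ∂[v_0,v_1,v_2,v_4] = [v_1,v_2,v_4] − [v_0,v_2,v_4] + [v_0,v_1,v_4] − [v_0,v_1,v_2].
The 10×5 boundary matrix has rank 4 and Smith normal form diag(1,1,1,1).

Reading off H_k = ker ∂_k / im ∂_{k+1}:

  H_0: rank C_0 − rank ∂_1 = 5 − 4 = 1, and the invariant factors of ∂_1 are all 1, so H_0 ≅ Z.
  H_1: rank ker ∂_1 − rank ∂_2 = (10 − 4) − 6 = 0, and the invariant factors of ∂_2 are all 1, so H_1 ≅ 0.
  H_2: rank ker ∂_2 − rank ∂_3 = (10 − 6) − 4 = 0, and the invariant factors of ∂_3 are all 1, so H_2 ≅ 0.
  H_3: rank ker ∂_3 − rank ∂_4 = (5 − 4) − 0 = 1, and there is no ∂_4, so H_3 ≅ Z.

H_0 ≅ Z,  H_1 = 0,  H_2 = 0,  H_3 ≅ Z.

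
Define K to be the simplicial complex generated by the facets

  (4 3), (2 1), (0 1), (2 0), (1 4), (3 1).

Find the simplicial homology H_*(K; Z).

Take the total order 0 < 1 < 2 < 3 < 4 on the vertex set. Then K (dimension 1) consists of the simplices:

  0-simplices (5): [0], [1], [2], [3], [4]
  1-simplices (6): [0,1], [0,2], [1,2], [1,3], [1,4], [3,4]

giving chain groups C_0 ≅ Z^5, C_1 ≅ Z^6.

∂_1: C_1 → C_0 maps an edge to its endpoints' difference, ∂[p,q] = q − p.
The 5×6 boundary matrix has rank 4 and Smith normal form diag(1,1,1,1).

Now H_k = ker ∂_k / im ∂_{k+1}, so:

  H_0: rank C_0 − rank ∂_1 = 5 − 4 = 1, and the invariant factors of ∂_1 are all 1, so H_0 ≅ Z.
  H_1: rank ker ∂_1 − rank ∂_2 = (6 − 4) − 0 = 2, and there is no ∂_2, so H_1 ≅ Z^2.

(K is a triangulation of a wedge of 2 circles.)

H_0 = Z,  H_1 = Z^2.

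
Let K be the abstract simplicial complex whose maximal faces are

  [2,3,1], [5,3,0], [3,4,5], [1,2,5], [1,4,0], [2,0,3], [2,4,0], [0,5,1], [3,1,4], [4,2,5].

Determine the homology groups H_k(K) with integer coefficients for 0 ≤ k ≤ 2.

Fix the vertex order 0 < 1 < 2 < 3 < 4 < 5 and write every simplex with vertices in increasing order. Then dim K = 2 and the simplices of K are:

  0-simplices (6): [0], [1], [2], [3], [4], [5]
  1-simplices (15): [0,1], [0,2], [0,3], [0,4], [0,5], [1,2], [1,3], [1,4], [1,5], [2,3], [2,4], [2,5], [3,4], [3,5], [4,5]
  2-simplices (10): [0,1,4], [0,1,5], [0,2,3], [0,2,4], [0,3,5], [1,2,3], [1,2,5], [1,3,4], [2,4,5], [3,4,5]

giving chain groups C_0 ≅ Z^6, C_1 ≅ Z^15, C_2 ≅ Z^10.

Boundary ∂_1: C_1 → C_0 is given by ∂[p,q] = [q] − [p]. For instance
  ∂[2,5] = [5] − [2].
The 6×15 boundary matrix has rank 5 and Smith normal form diag(1,1,1,1,1).

Boundary ∂_2: C_2 → C_1 acts by ∂[p,q,r] = [q,r] − [p,r] + [p,q]. For instance
  ∂[0,1,5] = [1,5] − [0,5] + [0,1],
  ∂[1,2,5] = [2,5] − [1,5] + [1,2].
This gives a 15×10 integer matrix of rank 10; reducing to Smith normal form yields diagonal entries (1,1,1,1,1,1,1,1,1,2).

Now H_k = ker ∂_k / im ∂_{k+1}, so:

  H_0: rank C_0 − rank ∂_1 = 6 − 5 = 1, and the invariant factors of ∂_1 are all 1, so H_0 ≅ Z.
  H_1: rank ker ∂_1 − rank ∂_2 = (15 − 5) − 10 = 0, and ∂_2 has invariant factor 2 > 1, so H_1 ≅ Z/2Z.
  H_2: rank ker ∂_2 − rank ∂_3 = (10 − 10) − 0 = 0, and there is no ∂_3, so H_2 ≅ 0.

As a check, the Euler characteristic is 6 − 15 + 10 = 1, which agrees with 1 − 0 + 0 = 1.

H_0 = Z,  H_1 = Z/2Z,  H_2 = 0.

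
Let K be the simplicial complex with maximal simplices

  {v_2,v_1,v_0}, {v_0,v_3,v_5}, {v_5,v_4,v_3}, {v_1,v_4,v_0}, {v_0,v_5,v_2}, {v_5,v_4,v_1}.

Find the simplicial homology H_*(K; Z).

We work with the vertex ordering v_0 < v_1 < v_2 < v_3 < v_4 < v_5. The simplices of K, each written with vertices in increasing order, are:

  0-simplices (6): [v_0], [v_1], [v_2], [v_3], [v_4], [v_5]
  1-simplices (12): [v_0,v_1], [v_0,v_2], [v_0,v_3], [v_0,v_4], [v_0,v_5], [v_1,v_2], [v_1,v_4], [v_1,v_5], [v_2,v_5], [v_3,v_4], [v_3,v_5], [v_4,v_5]
  2-simplices (6): [v_0,v_1,v_2], [v_0,v_1,v_4], [v_0,v_2,v_5], [v_0,v_3,v_5], [v_1,v_4,v_5], [v_3,v_4,v_5]

Hence C_0 ≅ Z^6, C_1 ≅ Z^12, C_2 ≅ Z^6.

∂_1: C_1 → C_0 is given by ∂[p,q] = [q] − [p]. For instance
  ∂[v_4,v_5] = [v_5] − [v_4].
The resulting 6×12 matrix has rank 5, and its Smith normal form has invariant factors (1,1,1,1,1).

∂_2: C_2 → C_1 acts by ∂[p,q,r] = [q,r] − [p,r] + [p,q]. For instance
  ∂[v_1,v_4,v_5] = [v_4,v_5] − [v_1,v_5] + [v_1,v_4],
  ∂[v_0,v_3,v_5] = [v_3,v_5] − [v_0,v_5] + [v_0,v_3].
The 12×6 boundary matrix has rank 6 and Smith normal form diag(1,1,1,1,1,1).

Now H_k = ker ∂_k / im ∂_{k+1}, so:

  H_0: rank C_0 − rank ∂_1 = 6 − 5 = 1, and the invariant factors of ∂_1 are all 1, so H_0 ≅ Z.
  H_1: rank ker ∂_1 − rank ∂_2 = (12 − 5) − 6 = 1, and the invariant factors of ∂_2 are all 1, so H_1 ≅ Z.
  H_2: rank ker ∂_2 − rank ∂_3 = (6 − 6) − 0 = 0, and there is no ∂_3, so H_2 ≅ 0.

As a check, the Euler characteristic is 6 − 12 + 6 = 0, which agrees with 1 − 1 + 0 = 0.
(K is a triangulation of the cylinder S^1 x I.)

H_0 ≅ Z,  H_1 ≅ Z,  H_2 = 0.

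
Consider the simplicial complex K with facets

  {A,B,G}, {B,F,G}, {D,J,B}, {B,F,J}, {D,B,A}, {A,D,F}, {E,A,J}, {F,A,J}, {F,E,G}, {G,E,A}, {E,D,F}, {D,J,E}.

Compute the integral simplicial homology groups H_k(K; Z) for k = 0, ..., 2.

Fix the vertex order A < B < D < E < F < G < J and write every simplex with vertices in increasing order. Then dim K = 2 and the simplices of K are:

  0-simplices (7): A, B, D, E, F, G, J
  1-simplices (18): AB, AD, AE, AF, AG, AJ, BD, BF, BG, BJ, DE, DF, DJ, EF, EG, EJ, FG, FJ
  2-simplices (12): ABD, ABG, ADF, AEG, AEJ, AFJ, BDJ, BFG, BFJ, DEF, DEJ, EFG

Hence C_0 ≅ Z^7, C_1 ≅ Z^18, C_2 ≅ Z^12.

The boundary map ∂_1: C_1 → C_0 maps an edge to its endpoints' difference, ∂[p,q] = q − p.
As a 7×18 matrix over Z this has rank 6, with invariant factors (1,1,1,1,1,1).

∂_2: C_2 → C_1 acts by ∂[p,q,r] = [q,r] − [p,r] + [p,q]. For instance
  ∂AEG = EG − AG + AE,
  ∂DEJ = EJ − DJ + DE.
The 18×12 boundary matrix has rank 12 and Smith normal form diag(1,1,1,1,1,1,1,1,1,1,1,2).

Computing H_k = (kernel of ∂_k) / (image of ∂_{k+1}):

  H_0: rank C_0 − rank ∂_1 = 7 − 6 = 1, and the invariant factors of ∂_1 are all 1, so H_0 = Z.
  H_1: rank ker ∂_1 − rank ∂_2 = (18 − 6) − 12 = 0, and ∂_2 has invariant factor 2 > 1, so H_1 = Z/2Z.
  H_2: rank ker ∂_2 − rank ∂_3 = (12 − 12) − 0 = 0, and there is no ∂_3, so H_2 = 0.

H_0 = Z,  H_1 = Z/2Z,  H_2 = 0.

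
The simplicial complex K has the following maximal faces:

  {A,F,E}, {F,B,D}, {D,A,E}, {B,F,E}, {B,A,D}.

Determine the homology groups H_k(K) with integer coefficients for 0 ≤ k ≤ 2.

H_0 = Z,  H_1 = Z,  H_2 = 0.

Take the total order A < B < D < E < F on the vertex set. Then K (dimension 2) consists of the simplices:

  0-simplices (5): A, B, D, E, F
  1-simplices (10): AB, AD, AE, AF, BD, BE, BF, DE, DF, EF
  2-simplices (5): ABD, ADE, AEF, BDF, BEF

so the chain groups are C_0 ≅ Z^5, C_1 ≅ Z^10, C_2 ≅ Z^5.

Boundary ∂_1: C_1 → C_0 sends each edge [p,q] (with p < q) to q − p.
This gives a 5×10 integer matrix of rank 4; reducing to Smith normal form yields diagonal entries (1,1,1,1).

∂_2: C_2 → C_1 acts by ∂[p,q,r] = [q,r] − [p,r] + [p,q]. For instance
  ∂ADE = DE − AE + AD,
  ∂BDF = DF − BF + BD.
The resulting 10×5 matrix has rank 5, and its Smith normal form has invariant factors (1,1,1,1,1).

Reading off H_k = ker ∂_k / im ∂_{k+1}:

  H_0: rank C_0 − rank ∂_1 = 5 − 4 = 1, and the invariant factors of ∂_1 are all 1, so H_0 = Z.
  H_1: rank ker ∂_1 − rank ∂_2 = (10 − 4) − 5 = 1, and the invariant factors of ∂_2 are all 1, so H_1 = Z.
  H_2: rank ker ∂_2 − rank ∂_3 = (5 − 5) − 0 = 0, and there is no ∂_3, so H_2 = 0.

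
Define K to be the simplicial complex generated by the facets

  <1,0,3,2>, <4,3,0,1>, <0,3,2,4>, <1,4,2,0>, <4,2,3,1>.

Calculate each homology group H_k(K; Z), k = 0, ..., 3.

Take the total order 0 < 1 < 2 < 3 < 4 on the vertex set. Then K (dimension 3) consists of the simplices:

  0-simplices (5): [0], [1], [2], [3], [4]
  1-simplices (10): [0,1], [0,2], [0,3], [0,4], [1,2], [1,3], [1,4], [2,3], [2,4], [3,4]
  2-simplices (10): [0,1,2], [0,1,3], [0,1,4], [0,2,3], [0,2,4], [0,3,4], [1,2,3], [1,2,4], [1,3,4], [2,3,4]
  3-simplices (5): [0,1,2,3], [0,1,2,4], [0,1,3,4], [0,2,3,4], [1,2,3,4]

Hence C_0 ≅ Z^5, C_1 ≅ Z^10, C_2 ≅ Z^10, C_3 ≅ Z^5.

Boundary ∂_1: C_1 → C_0 maps an edge to its endpoints' difference, ∂[p,q] = q − p.
This gives a 5×10 integer matrix of rank 4; reducing to Smith normal form yields diagonal entries (1,1,1,1).

The boundary map ∂_2: C_2 → C_1 maps a triangle to the signed sum of its edges. For instance
  ∂[2,3,4] = [3,4] − [2,4] + [2,3],
  ∂[0,3,4] = [3,4] − [0,4] + [0,3].
This gives a 10×10 integer matrix of rank 6; reducing to Smith normal form yields diagonal entries (1,1,1,1,1,1).

The boundary map ∂_3: C_3 → C_2 sends each 3-simplex σ to the alternating sum Σ_i (−1)^i (σ with its i-th vertex removed). For instance
  ∂[0,1,3,4] = [1,3,4] − [0,3,4] + [0,1,4] − [0,1,3],
  ∂[1,2,3,4] = [2,3,4] − [1,3,4] + [1,2,4] − [1,2,3].
As a 10×5 matrix over Z this has rank 4, with invariant factors (1,1,1,1).

Computing H_k = (kernel of ∂_k) / (image of ∂_{k+1}):

  H_0: rank C_0 − rank ∂_1 = 5 − 4 = 1, and the invariant factors of ∂_1 are all 1, so H_0 = Z.
  H_1: rank ker ∂_1 − rank ∂_2 = (10 − 4) − 6 = 0, and the invariant factors of ∂_2 are all 1, so H_1 = 0.
  H_2: rank ker ∂_2 − rank ∂_3 = (10 − 6) − 4 = 0, and the invariant factors of ∂_3 are all 1, so H_2 = 0.
  H_3: rank ker ∂_3 − rank ∂_4 = (5 − 4) − 0 = 1, and there is no ∂_4, so H_3 = Z.

As a check, the Euler characteristic is 5 − 10 + 10 − 5 = 0, which agrees with 1 − 0 + 0 − 1 = 0.

H_0 = Z,  H_1 = 0,  H_2 = 0,  H_3 = Z.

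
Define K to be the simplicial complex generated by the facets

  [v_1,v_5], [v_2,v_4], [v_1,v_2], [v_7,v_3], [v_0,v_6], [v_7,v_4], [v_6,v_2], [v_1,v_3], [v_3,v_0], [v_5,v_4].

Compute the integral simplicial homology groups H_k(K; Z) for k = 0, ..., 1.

H_0 ≅ Z,  H_1 ≅ Z^3.

Take the total order v_0 < v_1 < v_2 < v_3 < v_4 < v_5 < v_6 < v_7 on the vertex set. Then K (dimension 1) consists of the simplices:

  0-simplices (8): [v_0], [v_1], [v_2], [v_3], [v_4], [v_5], [v_6], [v_7]
  1-simplices (10): [v_0,v_3], [v_0,v_6], [v_1,v_2], [v_1,v_3], [v_1,v_5], [v_2,v_4], [v_2,v_6], [v_3,v_7], [v_4,v_5], [v_4,v_7]

giving chain groups C_0 ≅ Z^8, C_1 ≅ Z^10.

Boundary ∂_1: C_1 → C_0 is given by ∂[p,q] = [q] − [p]. For instance
  ∂[v_1,v_5] = [v_5] − [v_1].
The 8×10 boundary matrix has rank 7 and Smith normal form diag(1,1,1,1,1,1,1).

Reading off H_k = ker ∂_k / im ∂_{k+1}:

  H_0: rank C_0 − rank ∂_1 = 8 − 7 = 1, and the invariant factors of ∂_1 are all 1, so H_0 = Z.
  H_1: rank ker ∂_1 − rank ∂_2 = (10 − 7) − 0 = 3, and there is no ∂_2, so H_1 = Z^3.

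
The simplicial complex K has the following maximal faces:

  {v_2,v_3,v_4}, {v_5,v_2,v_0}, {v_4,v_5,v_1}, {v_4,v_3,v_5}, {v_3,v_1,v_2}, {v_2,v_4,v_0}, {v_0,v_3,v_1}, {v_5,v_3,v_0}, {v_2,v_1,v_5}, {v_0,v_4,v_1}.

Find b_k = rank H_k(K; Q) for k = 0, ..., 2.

Order the vertices as v_0 < v_1 < v_2 < v_3 < v_4 < v_5. Listing each simplex with vertices in this order, K has dimension 2 with simplices:

  0-simplices (6): [v_0], [v_1], [v_2], [v_3], [v_4], [v_5]
  1-simplices (15): (15 of them)
  2-simplices (10): [v_0,v_1,v_3], [v_0,v_1,v_4], [v_0,v_2,v_4], [v_0,v_2,v_5], [v_0,v_3,v_5], [v_1,v_2,v_3], [v_1,v_2,v_5], [v_1,v_4,v_5], [v_2,v_3,v_4], [v_3,v_4,v_5]

so the chain groups are C_0 ≅ Z^6, C_1 ≅ Z^15, C_2 ≅ Z^10.

The boundary map ∂_1: C_1 → C_0 is given by ∂[p,q] = [q] − [p]. For instance
  ∂[v_3,v_4] = [v_4] − [v_3].
The 6×15 boundary matrix has rank 5 and Smith normal form diag(1,1,1,1,1).

∂_2: C_2 → C_1 maps a triangle to the signed sum of its edges. For instance
  ∂[v_1,v_2,v_5] = [v_2,v_5] − [v_1,v_5] + [v_1,v_2],
  ∂[v_0,v_2,v_5] = [v_2,v_5] − [v_0,v_5] + [v_0,v_2].
The resulting 15×10 matrix has rank 10, and its Smith normal form has invariant factors (1,1,1,1,1,1,1,1,1,2).

Reading off H_k = ker ∂_k / im ∂_{k+1}:

  H_0: rank C_0 − rank ∂_1 = 6 − 5 = 1, and the invariant factors of ∂_1 are all 1, so H_0 ≅ Z.
  H_1: rank ker ∂_1 − rank ∂_2 = (15 − 5) − 10 = 0, and ∂_2 has invariant factor 2 > 1, so H_1 ≅ Z_2.
  H_2: rank ker ∂_2 − rank ∂_3 = (10 − 10) − 0 = 0, and there is no ∂_3, so H_2 ≅ 0.

Hence the Betti numbers are b_0 = 1, b_1 = 0, b_2 = 0.

b_0 = 1, b_1 = 0, b_2 = 0.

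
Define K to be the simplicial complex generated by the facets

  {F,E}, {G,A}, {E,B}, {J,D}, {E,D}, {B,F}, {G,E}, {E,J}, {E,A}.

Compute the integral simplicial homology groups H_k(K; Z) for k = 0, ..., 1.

H_0 = Z,  H_1 = Z^3.

Fix the vertex order A < B < D < E < F < G < J and write every simplex with vertices in increasing order. Then dim K = 1 and the simplices of K are:

  0-simplices (7): A, B, D, E, F, G, J
  1-simplices (9): AE, AG, BE, BF, DE, DJ, EF, EG, EJ

giving chain groups C_0 ≅ Z^7, C_1 ≅ Z^9.

∂_1: C_1 → C_0 sends each edge [p,q] (with p < q) to q − p.
As a 7×9 matrix over Z this has rank 6, with invariant factors (1,1,1,1,1,1).

From H_k ≅ ker(∂_k) / im(∂_{k+1}) we obtain:

  H_0: rank C_0 − rank ∂_1 = 7 − 6 = 1, and the invariant factors of ∂_1 are all 1, so H_0 ≅ Z.
  H_1: rank ker ∂_1 − rank ∂_2 = (9 − 6) − 0 = 3, and there is no ∂_2, so H_1 ≅ Z^3.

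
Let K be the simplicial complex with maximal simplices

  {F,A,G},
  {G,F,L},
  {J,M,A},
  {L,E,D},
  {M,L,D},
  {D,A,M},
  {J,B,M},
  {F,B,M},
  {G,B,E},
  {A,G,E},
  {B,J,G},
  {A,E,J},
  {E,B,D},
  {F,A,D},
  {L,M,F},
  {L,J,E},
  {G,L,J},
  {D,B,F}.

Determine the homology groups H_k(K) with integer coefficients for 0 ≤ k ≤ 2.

H_0 ≅ Z,  H_1 ≅ Z ⊕ Z/2,  H_2 = 0.

Order the vertices as A < B < D < E < F < G < J < L < M. Listing each simplex with vertices in this order, K has dimension 2 with simplices:

  0-simplices (9): A, B, D, E, F, G, J, L, M
  1-simplices (27): AD, AE, AF, AG, AJ, AM, BD, BE, BF, BG, BJ, BM, DE, DF, DL, DM, EG, EJ, EL, FG, FL, FM, GJ, GL, JL, JM, LM
  2-simplices (18): ADF, ADM, AEG, AEJ, AFG, AJM, BDE, BDF, BEG, BFM, BGJ, BJM, DEL, DLM, EJL, FGL, FLM, GJL

so the chain groups are C_0 ≅ Z^9, C_1 ≅ Z^27, C_2 ≅ Z^18.

The boundary map ∂_1: C_1 → C_0 is given by ∂[p,q] = [q] − [p].
As a 9×27 matrix over Z this has rank 8, with invariant factors (1,1,1,1,1,1,1,1).

The boundary map ∂_2: C_2 → C_1 acts by ∂[p,q,r] = [q,r] − [p,r] + [p,q]. For instance
  ∂ADF = DF − AF + AD,
  ∂EJL = JL − EL + EJ.
The 27×18 boundary matrix has rank 18 and Smith normal form diag(1,1,1,1,1,1,1,1,1,1,1,1,1,1,1,1,1,2).

From H_k ≅ ker(∂_k) / im(∂_{k+1}) we obtain:

  H_0: rank C_0 − rank ∂_1 = 9 − 8 = 1, and the invariant factors of ∂_1 are all 1, so H_0 = Z.
  H_1: rank ker ∂_1 − rank ∂_2 = (27 − 8) − 18 = 1, and ∂_2 has invariant factor 2 > 1, so H_1 = Z ⊕ Z/2.
  H_2: rank ker ∂_2 − rank ∂_3 = (18 − 18) − 0 = 0, and there is no ∂_3, so H_2 = 0.

As a check, the Euler characteristic is 9 − 27 + 18 = 0, which agrees with 1 − 1 + 0 = 0.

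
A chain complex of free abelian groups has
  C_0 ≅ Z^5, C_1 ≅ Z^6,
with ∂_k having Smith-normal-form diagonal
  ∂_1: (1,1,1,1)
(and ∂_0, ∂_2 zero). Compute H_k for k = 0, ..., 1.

H_0 ≅ Z,  H_1 ≅ Z^2.

H_0: b_0 = 5 − 0 − 4 = 1; torsion from ∂_1 factors > 1: none. So H_0 ≅ Z.
H_1: b_1 = 6 − 4 − 0 = 2; torsion from ∂_2 factors > 1: none. So H_1 ≅ Z^2.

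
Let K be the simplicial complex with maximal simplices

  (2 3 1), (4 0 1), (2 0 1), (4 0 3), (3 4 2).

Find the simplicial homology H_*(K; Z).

H_0 = Z,  H_1 = Z,  H_2 = 0.

We work with the vertex ordering 0 < 1 < 2 < 3 < 4. The simplices of K, each written with vertices in increasing order, are:

  0-simplices (5): [0], [1], [2], [3], [4]
  1-simplices (10): [0,1], [0,2], [0,3], [0,4], [1,2], [1,3], [1,4], [2,3], [2,4], [3,4]
  2-simplices (5): [0,1,2], [0,1,4], [0,3,4], [1,2,3], [2,3,4]

so the chain groups are C_0 ≅ Z^5, C_1 ≅ Z^10, C_2 ≅ Z^5.

∂_1: C_1 → C_0 sends each edge [p,q] (with p < q) to q − p.
The 5×10 boundary matrix has rank 4 and Smith normal form diag(1,1,1,1).

∂_2: C_2 → C_1 acts by ∂[p,q,r] = [q,r] − [p,r] + [p,q]. For instance
  ∂[1,2,3] = [2,3] − [1,3] + [1,2],
  ∂[0,1,4] = [1,4] − [0,4] + [0,1].
This gives a 10×5 integer matrix of rank 5; reducing to Smith normal form yields diagonal entries (1,1,1,1,1).

Now H_k = ker ∂_k / im ∂_{k+1}, so:

  H_0: rank C_0 − rank ∂_1 = 5 − 4 = 1, and the invariant factors of ∂_1 are all 1, so H_0 ≅ Z.
  H_1: rank ker ∂_1 − rank ∂_2 = (10 − 4) − 5 = 1, and the invariant factors of ∂_2 are all 1, so H_1 ≅ Z.
  H_2: rank ker ∂_2 − rank ∂_3 = (5 − 5) − 0 = 0, and there is no ∂_3, so H_2 ≅ 0.

As a check, the Euler characteristic is 5 − 10 + 5 = 0, which agrees with 1 − 1 + 0 = 0.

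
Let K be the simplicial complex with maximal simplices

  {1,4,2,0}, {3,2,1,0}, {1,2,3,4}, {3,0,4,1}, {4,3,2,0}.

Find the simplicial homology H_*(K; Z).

H_0 = Z,  H_1 = 0,  H_2 = 0,  H_3 = Z.

Order the vertices as 0 < 1 < 2 < 3 < 4. Listing each simplex with vertices in this order, K has dimension 3 with simplices:

  0-simplices (5): [0], [1], [2], [3], [4]
  1-simplices (10): [0,1], [0,2], [0,3], [0,4], [1,2], [1,3], [1,4], [2,3], [2,4], [3,4]
  2-simplices (10): [0,1,2], [0,1,3], [0,1,4], [0,2,3], [0,2,4], [0,3,4], [1,2,3], [1,2,4], [1,3,4], [2,3,4]
  3-simplices (5): [0,1,2,3], [0,1,2,4], [0,1,3,4], [0,2,3,4], [1,2,3,4]

Hence C_0 ≅ Z^5, C_1 ≅ Z^10, C_2 ≅ Z^10, C_3 ≅ Z^5.

The boundary map ∂_1: C_1 → C_0 sends each edge [p,q] (with p < q) to q − p. For instance
  ∂[2,4] = [4] − [2].
The 5×10 boundary matrix has rank 4 and Smith normal form diag(1,1,1,1).

Boundary ∂_2: C_2 → C_1 acts by ∂[p,q,r] = [q,r] − [p,r] + [p,q]. For instance
  ∂[0,2,4] = [2,4] − [0,4] + [0,2],
  ∂[0,1,3] = [1,3] − [0,3] + [0,1].
The resulting 10×10 matrix has rank 6, and its Smith normal form has invariant factors (1,1,1,1,1,1).

Boundary ∂_3: C_3 → C_2 sends each 3-simplex σ to the alternating sum Σ_i (−1)^i (σ with its i-th vertex removed). For instance
  ∂[1,2,3,4] = [2,3,4] − [1,3,4] + [1,2,4] − [1,2,3],
  ∂[0,2,3,4] = [2,3,4] − [0,3,4] + [0,2,4] − [0,2,3].
The 10×5 boundary matrix has rank 4 and Smith normal form diag(1,1,1,1).

Now H_k = ker ∂_k / im ∂_{k+1}, so:

  H_0: rank C_0 − rank ∂_1 = 5 − 4 = 1, and the invariant factors of ∂_1 are all 1, so H_0 = Z.
  H_1: rank ker ∂_1 − rank ∂_2 = (10 − 4) − 6 = 0, and the invariant factors of ∂_2 are all 1, so H_1 = 0.
  H_2: rank ker ∂_2 − rank ∂_3 = (10 − 6) − 4 = 0, and the invariant factors of ∂_3 are all 1, so H_2 = 0.
  H_3: rank ker ∂_3 − rank ∂_4 = (5 − 4) − 0 = 1, and there is no ∂_4, so H_3 = Z.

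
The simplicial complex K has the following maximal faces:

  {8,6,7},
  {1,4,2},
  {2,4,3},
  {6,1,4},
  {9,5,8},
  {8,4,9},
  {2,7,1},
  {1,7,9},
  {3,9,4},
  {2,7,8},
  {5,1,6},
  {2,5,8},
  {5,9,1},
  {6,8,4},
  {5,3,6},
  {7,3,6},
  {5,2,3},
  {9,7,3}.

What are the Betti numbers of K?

Take the total order 1 < 2 < 3 < 4 < 5 < 6 < 7 < 8 < 9 on the vertex set. Then K (dimension 2) consists of the simplices:

  0-simplices (9): [1], [2], [3], [4], [5], [6], [7], [8], [9]
  1-simplices (27): (27 of them)
  2-simplices (18): [1,2,4], [1,2,7], [1,4,6], [1,5,6], [1,5,9], [1,7,9], [2,3,4], [2,3,5], [2,5,8], [2,7,8], [3,4,9], [3,5,6], [3,6,7], [3,7,9], [4,6,8], [4,8,9], [5,8,9], [6,7,8]

Hence C_0 ≅ Z^9, C_1 ≅ Z^27, C_2 ≅ Z^18.

The boundary map ∂_1: C_1 → C_0 sends each edge [p,q] (with p < q) to q − p. For instance
  ∂[3,6] = [6] − [3].
This gives a 9×27 integer matrix of rank 8; reducing to Smith normal form yields diagonal entries (1,1,1,1,1,1,1,1).

The boundary map ∂_2: C_2 → C_1 maps a triangle to the signed sum of its edges. For instance
  ∂[1,2,4] = [2,4] − [1,4] + [1,2],
  ∂[6,7,8] = [7,8] − [6,8] + [6,7].
As a 27×18 matrix over Z this has rank 17, with invariant factors (1,1,1,1,1,1,1,1,1,1,1,1,1,1,1,1,1).

From H_k ≅ ker(∂_k) / im(∂_{k+1}) we obtain:

  H_0: rank C_0 − rank ∂_1 = 9 − 8 = 1, and the invariant factors of ∂_1 are all 1, so H_0 = Z.
  H_1: rank ker ∂_1 − rank ∂_2 = (27 − 8) − 17 = 2, and the invariant factors of ∂_2 are all 1, so H_1 = Z^2.
  H_2: rank ker ∂_2 − rank ∂_3 = (18 − 17) − 0 = 1, and there is no ∂_3, so H_2 = Z.

Hence the Betti numbers are b_0 = 1, b_1 = 2, b_2 = 1.

b_0 = 1, b_1 = 2, b_2 = 1.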